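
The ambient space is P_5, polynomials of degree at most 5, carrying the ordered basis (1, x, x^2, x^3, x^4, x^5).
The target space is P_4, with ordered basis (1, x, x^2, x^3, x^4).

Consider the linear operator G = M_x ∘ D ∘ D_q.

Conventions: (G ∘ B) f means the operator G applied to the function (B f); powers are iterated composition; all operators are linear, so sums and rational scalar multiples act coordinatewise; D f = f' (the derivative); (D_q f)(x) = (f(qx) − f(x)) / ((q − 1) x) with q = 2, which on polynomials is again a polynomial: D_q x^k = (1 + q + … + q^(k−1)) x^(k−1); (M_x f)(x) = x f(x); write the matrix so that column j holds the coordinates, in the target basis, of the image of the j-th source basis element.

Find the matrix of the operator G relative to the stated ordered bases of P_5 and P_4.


the matrix is [[0, 0, 0, 0, 0, 0]; [0, 0, 3, 0, 0, 0]; [0, 0, 0, 14, 0, 0]; [0, 0, 0, 0, 45, 0]; [0, 0, 0, 0, 0, 124]] (rows listed top to bottom)

image of 1: 0
image of x: 0
image of x^2: 3x
image of x^3: 14x^2
image of x^4: 45x^3
image of x^5: 124x^4
each image's coordinates form column j of the matrix


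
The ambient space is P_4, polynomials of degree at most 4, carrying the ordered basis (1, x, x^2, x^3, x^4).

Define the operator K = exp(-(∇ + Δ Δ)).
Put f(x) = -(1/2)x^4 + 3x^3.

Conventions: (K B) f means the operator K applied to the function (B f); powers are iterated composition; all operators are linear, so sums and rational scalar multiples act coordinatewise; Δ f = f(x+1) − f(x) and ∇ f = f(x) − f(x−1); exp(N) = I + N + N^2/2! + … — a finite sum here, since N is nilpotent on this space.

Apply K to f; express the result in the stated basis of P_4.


g(x) = -(1/2)x^4 + 5x^3 - 9x^2 + 10x - 43/2

order-1 term: 2x^3 - 6x^2 + 5x - 29/2
order-2 term: -3x^2 + 3x - 13/2
order-3 term: 2x
order-4 term: -1/2
the series for exp(-(∇ + Δ Δ)) f terminates at order 4
exp(-(∇ + Δ Δ)) f = -(1/2)x^4 + 5x^3 - 9x^2 + 10x - 43/2


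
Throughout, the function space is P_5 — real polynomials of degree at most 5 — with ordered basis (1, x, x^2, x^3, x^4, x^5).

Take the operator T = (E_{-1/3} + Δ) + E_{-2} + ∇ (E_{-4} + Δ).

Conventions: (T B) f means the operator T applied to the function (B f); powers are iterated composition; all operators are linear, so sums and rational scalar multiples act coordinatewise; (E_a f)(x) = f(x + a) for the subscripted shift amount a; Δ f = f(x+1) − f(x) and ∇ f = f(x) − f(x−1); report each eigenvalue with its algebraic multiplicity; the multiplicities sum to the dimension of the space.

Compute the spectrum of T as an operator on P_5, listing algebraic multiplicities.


λ = 2 (multiplicity 6)

image of 1: 2
image of x: 2x - 1/3
image of x^2: 2x^2 - (2/3)x - 17/9
image of x^3: 2x^3 - x^2 - (17/3)x + 1457/27
image of x^4: 2x^4 - (4/3)x^3 - (34/3)x^2 + (5828/27)x - 28349/81
image of x^5: 2x^5 - (5/3)x^4 - (170/9)x^3 + (14570/27)x^2 - (141745/81)x + 503009/243
the matrix is upper triangular; its diagonal is (2, 2, 2, 2, 2, 2)
for a triangular matrix the eigenvalues are the diagonal entries, with algebraic multiplicity their repetition count


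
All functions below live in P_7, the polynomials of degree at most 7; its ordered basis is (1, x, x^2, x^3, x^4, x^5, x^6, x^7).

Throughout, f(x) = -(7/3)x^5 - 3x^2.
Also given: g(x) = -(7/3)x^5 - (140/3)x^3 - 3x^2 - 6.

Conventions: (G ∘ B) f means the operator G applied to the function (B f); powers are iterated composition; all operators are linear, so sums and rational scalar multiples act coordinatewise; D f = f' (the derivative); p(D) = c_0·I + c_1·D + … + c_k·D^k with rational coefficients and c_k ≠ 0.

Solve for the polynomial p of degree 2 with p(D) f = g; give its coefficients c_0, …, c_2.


D^0 f = -(7/3)x^5 - 3x^2
D^1 f = -(35/3)x^4 - 6x
D^2 f = -(140/3)x^3 - 6
matching coefficients of g against c_0 f + c_1 Df + … from the top degree down determines the c_i
solution: c_0 = 1, c_1 = 0, c_2 = 1

p(D) = I + D^2, i.e. c_0 = 1, c_1 = 0, c_2 = 1


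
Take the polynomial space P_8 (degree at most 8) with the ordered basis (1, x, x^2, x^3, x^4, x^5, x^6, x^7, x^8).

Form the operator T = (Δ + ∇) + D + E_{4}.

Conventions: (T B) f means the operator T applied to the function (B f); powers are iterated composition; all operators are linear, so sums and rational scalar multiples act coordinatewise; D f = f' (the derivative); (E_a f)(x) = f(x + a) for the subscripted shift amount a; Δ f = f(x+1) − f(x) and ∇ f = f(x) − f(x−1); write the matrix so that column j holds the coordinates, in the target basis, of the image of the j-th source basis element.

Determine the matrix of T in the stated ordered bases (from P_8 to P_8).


the matrix is [[1, 7, 16, 66, 256, 1026, 4096, 16386, 65536]; [0, 1, 14, 48, 264, 1280, 6156, 28672, 131088]; [0, 0, 1, 21, 96, 660, 3840, 21546, 114688]; [0, 0, 0, 1, 28, 160, 1320, 8960, 57456]; [0, 0, 0, 0, 1, 35, 240, 2310, 17920]; [0, 0, 0, 0, 0, 1, 42, 336, 3696]; [0, 0, 0, 0, 0, 0, 1, 49, 448]; [0, 0, 0, 0, 0, 0, 0, 1, 56]; [0, 0, 0, 0, 0, 0, 0, 0, 1]] (rows listed top to bottom)

image of 1: 1
image of x: x + 7
image of x^2: x^2 + 14x + 16
image of x^3: x^3 + 21x^2 + 48x + 66
image of x^4: x^4 + 28x^3 + 96x^2 + 264x + 256
image of x^5: x^5 + 35x^4 + 160x^3 + 660x^2 + 1280x + 1026
image of x^6: x^6 + 42x^5 + 240x^4 + 1320x^3 + 3840x^2 + 6156x + 4096
image of x^7: x^7 + 49x^6 + 336x^5 + 2310x^4 + 8960x^3 + 21546x^2 + 28672x + 16386
image of x^8: x^8 + 56x^7 + 448x^6 + 3696x^5 + 17920x^4 + 57456x^3 + 114688x^2 + 131088x + 65536
each image's coordinates form column j of the matrix


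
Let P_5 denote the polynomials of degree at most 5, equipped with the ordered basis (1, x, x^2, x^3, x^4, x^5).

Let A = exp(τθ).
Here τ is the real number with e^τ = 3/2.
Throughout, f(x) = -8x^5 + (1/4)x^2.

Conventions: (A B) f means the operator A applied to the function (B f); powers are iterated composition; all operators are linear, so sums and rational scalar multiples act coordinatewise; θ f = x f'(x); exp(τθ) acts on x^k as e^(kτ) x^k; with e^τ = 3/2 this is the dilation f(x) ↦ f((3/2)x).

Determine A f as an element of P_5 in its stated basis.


the image equals g(x) = -(243/4)x^5 + (9/16)x^2

exp(τθ) x^k = e^(kτ) x^k; with e^τ = 3/2 this sends x^k to (3/2)^k x^k
x^2 ↦ 9/4 x^2
x^5 ↦ 243/32 x^5
applying this coordinatewise to f: exp(τθ) f = -(243/4)x^5 + (9/16)x^2


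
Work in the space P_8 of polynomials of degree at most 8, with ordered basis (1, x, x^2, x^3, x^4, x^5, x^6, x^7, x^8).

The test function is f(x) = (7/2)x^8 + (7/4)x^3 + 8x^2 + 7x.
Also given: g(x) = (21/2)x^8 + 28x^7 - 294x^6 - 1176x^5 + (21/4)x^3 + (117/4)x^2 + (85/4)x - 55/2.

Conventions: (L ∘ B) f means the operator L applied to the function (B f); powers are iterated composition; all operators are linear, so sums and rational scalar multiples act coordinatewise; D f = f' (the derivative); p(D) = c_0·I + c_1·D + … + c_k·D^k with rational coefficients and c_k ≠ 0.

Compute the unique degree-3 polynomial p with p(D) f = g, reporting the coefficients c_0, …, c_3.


c_0 = 3, c_1 = 1, c_2 = -3/2, c_3 = -1

D^0 f = (7/2)x^8 + (7/4)x^3 + 8x^2 + 7x
D^1 f = 28x^7 + (21/4)x^2 + 16x + 7
D^2 f = 196x^6 + (21/2)x + 16
D^3 f = 1176x^5 + 21/2
matching coefficients of g against c_0 f + c_1 Df + … from the top degree down determines the c_i
solution: c_0 = 3, c_1 = 1, c_2 = -3/2, c_3 = -1


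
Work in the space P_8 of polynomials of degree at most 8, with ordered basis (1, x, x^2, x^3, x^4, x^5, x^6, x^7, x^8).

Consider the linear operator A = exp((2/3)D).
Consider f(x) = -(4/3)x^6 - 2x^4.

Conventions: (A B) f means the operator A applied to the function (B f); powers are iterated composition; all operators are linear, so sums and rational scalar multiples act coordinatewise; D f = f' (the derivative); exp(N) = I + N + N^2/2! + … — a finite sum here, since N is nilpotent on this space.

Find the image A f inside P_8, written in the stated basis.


order-1 term: -(16/3)x^5 - (16/3)x^3
order-2 term: -(80/9)x^4 - (16/3)x^2
order-3 term: -(640/81)x^3 - (64/27)x
order-4 term: -(320/81)x^2 - 32/81
order-5 term: -(256/243)x
order-6 term: -256/2187
the series for exp((2/3)D) f terminates at order 6
exp((2/3)D) f = -(4/3)x^6 - (16/3)x^5 - (98/9)x^4 - (1072/81)x^3 - (752/81)x^2 - (832/243)x - 1120/2187

the result is g(x) = -(4/3)x^6 - (16/3)x^5 - (98/9)x^4 - (1072/81)x^3 - (752/81)x^2 - (832/243)x - 1120/2187


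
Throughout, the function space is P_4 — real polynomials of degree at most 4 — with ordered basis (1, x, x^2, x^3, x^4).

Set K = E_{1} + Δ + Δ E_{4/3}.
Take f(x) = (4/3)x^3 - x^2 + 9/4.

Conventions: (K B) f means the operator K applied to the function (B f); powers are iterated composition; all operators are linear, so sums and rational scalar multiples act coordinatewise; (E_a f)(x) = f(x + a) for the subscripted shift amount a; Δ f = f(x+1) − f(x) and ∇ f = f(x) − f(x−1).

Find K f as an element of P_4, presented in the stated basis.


the result is g(x) = (4/3)x^3 + 11x^2 + (50/3)x + 469/36

E_{1} f = (4/3)x^3 + 3x^2 + 2x + 31/12
Δ f = 4x^2 + 2x + 1/3
E_{4/3} f = (4/3)x^3 + (13/3)x^2 + (40/9)x + 1177/324
Δ E_{4/3} f = 4x^2 + (38/3)x + 91/9
(E_{1} + Δ + Δ E_{4/3}) f = (4/3)x^3 + 11x^2 + (50/3)x + 469/36


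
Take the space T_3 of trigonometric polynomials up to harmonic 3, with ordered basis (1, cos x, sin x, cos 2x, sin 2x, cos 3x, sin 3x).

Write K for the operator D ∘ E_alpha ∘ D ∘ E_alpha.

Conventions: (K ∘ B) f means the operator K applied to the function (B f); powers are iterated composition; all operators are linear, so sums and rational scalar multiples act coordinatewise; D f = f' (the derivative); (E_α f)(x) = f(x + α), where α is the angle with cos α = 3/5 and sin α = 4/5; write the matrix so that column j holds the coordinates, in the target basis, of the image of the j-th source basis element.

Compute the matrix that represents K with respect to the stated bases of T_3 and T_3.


image of 1: 0
image of cos x: (7/25)cos x + (24/25)sin x
image of sin x: -(24/25)cos x + (7/25)sin x
image of cos 2x: (2108/625)cos 2x - (1344/625)sin 2x
image of sin 2x: (1344/625)cos 2x + (2108/625)sin 2x
image of cos 3x: -(105777/15625)cos 3x - (92664/15625)sin 3x
image of sin 3x: (92664/15625)cos 3x - (105777/15625)sin 3x
each image's coordinates form column j of the matrix

the matrix is [[0, 0, 0, 0, 0, 0, 0]; [0, 7/25, -24/25, 0, 0, 0, 0]; [0, 24/25, 7/25, 0, 0, 0, 0]; [0, 0, 0, 2108/625, 1344/625, 0, 0]; [0, 0, 0, -1344/625, 2108/625, 0, 0]; [0, 0, 0, 0, 0, -105777/15625, 92664/15625]; [0, 0, 0, 0, 0, -92664/15625, -105777/15625]] (rows listed top to bottom)


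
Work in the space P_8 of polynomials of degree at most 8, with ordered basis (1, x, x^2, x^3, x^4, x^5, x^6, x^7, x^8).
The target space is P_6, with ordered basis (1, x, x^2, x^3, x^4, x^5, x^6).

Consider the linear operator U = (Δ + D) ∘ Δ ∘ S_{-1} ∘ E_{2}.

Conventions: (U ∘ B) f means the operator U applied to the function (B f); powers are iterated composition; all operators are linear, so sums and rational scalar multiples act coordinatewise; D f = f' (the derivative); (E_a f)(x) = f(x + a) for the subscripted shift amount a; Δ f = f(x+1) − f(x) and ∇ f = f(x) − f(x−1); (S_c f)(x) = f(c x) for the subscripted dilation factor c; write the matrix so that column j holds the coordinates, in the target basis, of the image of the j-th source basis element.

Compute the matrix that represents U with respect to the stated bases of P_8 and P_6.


image of 1: 0
image of x: 0
image of x^2: 4
image of x^3: -12x + 15
image of x^4: 24x^2 - 60x + 42
image of x^5: -40x^3 + 150x^2 - 210x + 105
image of x^6: 60x^4 - 300x^3 + 630x^2 - 630x + 248
image of x^7: -84x^5 + 525x^4 - 1470x^3 + 2205x^2 - 1736x + 567
image of x^8: 112x^6 - 840x^5 + 2940x^4 - 5880x^3 + 6944x^2 - 4536x + 1270
each image's coordinates form column j of the matrix

the matrix is [[0, 0, 4, 15, 42, 105, 248, 567, 1270]; [0, 0, 0, -12, -60, -210, -630, -1736, -4536]; [0, 0, 0, 0, 24, 150, 630, 2205, 6944]; [0, 0, 0, 0, 0, -40, -300, -1470, -5880]; [0, 0, 0, 0, 0, 0, 60, 525, 2940]; [0, 0, 0, 0, 0, 0, 0, -84, -840]; [0, 0, 0, 0, 0, 0, 0, 0, 112]] (rows listed top to bottom)


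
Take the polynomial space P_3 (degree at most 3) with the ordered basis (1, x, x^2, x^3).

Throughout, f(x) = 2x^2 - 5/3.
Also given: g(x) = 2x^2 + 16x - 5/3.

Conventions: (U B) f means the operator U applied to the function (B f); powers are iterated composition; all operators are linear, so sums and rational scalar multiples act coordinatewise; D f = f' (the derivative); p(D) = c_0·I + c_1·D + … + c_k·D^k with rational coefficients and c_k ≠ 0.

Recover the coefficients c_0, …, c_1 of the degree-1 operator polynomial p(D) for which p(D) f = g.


p(D) = I + 4·D, i.e. c_0 = 1, c_1 = 4

D^0 f = 2x^2 - 5/3
D^1 f = 4x
matching coefficients of g against c_0 f + c_1 Df + … from the top degree down determines the c_i
solution: c_0 = 1, c_1 = 4


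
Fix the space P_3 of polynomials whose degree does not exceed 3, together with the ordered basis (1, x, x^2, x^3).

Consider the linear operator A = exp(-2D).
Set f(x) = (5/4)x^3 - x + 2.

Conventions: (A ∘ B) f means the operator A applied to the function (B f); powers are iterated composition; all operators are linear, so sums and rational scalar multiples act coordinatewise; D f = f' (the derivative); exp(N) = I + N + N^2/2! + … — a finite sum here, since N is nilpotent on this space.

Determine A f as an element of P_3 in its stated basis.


order-1 term: -(15/2)x^2 + 2
order-2 term: 15x
order-3 term: -10
the series for exp(-2D) f terminates at order 3
exp(-2D) f = (5/4)x^3 - (15/2)x^2 + 14x - 6

the result is g(x) = (5/4)x^3 - (15/2)x^2 + 14x - 6


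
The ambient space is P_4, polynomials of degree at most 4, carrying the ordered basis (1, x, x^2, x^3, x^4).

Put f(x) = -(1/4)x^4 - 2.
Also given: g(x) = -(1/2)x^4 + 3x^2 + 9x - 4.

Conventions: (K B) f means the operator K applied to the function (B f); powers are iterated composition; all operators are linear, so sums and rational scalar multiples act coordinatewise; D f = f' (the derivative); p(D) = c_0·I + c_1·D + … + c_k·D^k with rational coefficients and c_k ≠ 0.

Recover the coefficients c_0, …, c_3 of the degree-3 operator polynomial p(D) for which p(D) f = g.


D^0 f = -(1/4)x^4 - 2
D^1 f = -x^3
D^2 f = -3x^2
D^3 f = -6x
matching coefficients of g against c_0 f + c_1 Df + … from the top degree down determines the c_i
solution: c_0 = 2, c_1 = 0, c_2 = -1, c_3 = -3/2

c_0 = 2, c_1 = 0, c_2 = -1, c_3 = -3/2


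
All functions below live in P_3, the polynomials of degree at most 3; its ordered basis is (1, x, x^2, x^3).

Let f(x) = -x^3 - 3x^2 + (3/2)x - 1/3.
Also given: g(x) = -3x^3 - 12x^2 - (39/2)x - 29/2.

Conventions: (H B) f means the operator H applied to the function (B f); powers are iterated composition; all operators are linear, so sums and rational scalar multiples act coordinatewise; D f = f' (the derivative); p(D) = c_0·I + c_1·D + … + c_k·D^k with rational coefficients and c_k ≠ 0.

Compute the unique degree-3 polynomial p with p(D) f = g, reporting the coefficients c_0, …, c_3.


D^0 f = -x^3 - 3x^2 + (3/2)x - 1/3
D^1 f = -3x^2 - 6x + 3/2
D^2 f = -6x - 6
D^3 f = -6
matching coefficients of g against c_0 f + c_1 Df + … from the top degree down determines the c_i
solution: c_0 = 3, c_1 = 1, c_2 = 3, c_3 = -1/2

c_0 = 3, c_1 = 1, c_2 = 3, c_3 = -1/2


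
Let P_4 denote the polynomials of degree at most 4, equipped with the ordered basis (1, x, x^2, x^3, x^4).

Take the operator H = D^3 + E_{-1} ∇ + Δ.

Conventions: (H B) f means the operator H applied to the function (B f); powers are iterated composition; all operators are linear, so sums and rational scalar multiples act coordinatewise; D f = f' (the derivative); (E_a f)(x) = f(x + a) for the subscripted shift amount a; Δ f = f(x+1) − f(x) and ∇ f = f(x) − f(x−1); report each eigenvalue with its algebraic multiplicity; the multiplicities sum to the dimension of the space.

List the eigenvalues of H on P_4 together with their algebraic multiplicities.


λ = 0 (multiplicity 5)

image of 1: 0
image of x: 2
image of x^2: 4x - 2
image of x^3: 6x^2 - 6x + 14
image of x^4: 8x^3 - 12x^2 + 56x - 14
the matrix is upper triangular; its diagonal is (0, 0, 0, 0, 0)
for a triangular matrix the eigenvalues are the diagonal entries, with algebraic multiplicity their repetition count


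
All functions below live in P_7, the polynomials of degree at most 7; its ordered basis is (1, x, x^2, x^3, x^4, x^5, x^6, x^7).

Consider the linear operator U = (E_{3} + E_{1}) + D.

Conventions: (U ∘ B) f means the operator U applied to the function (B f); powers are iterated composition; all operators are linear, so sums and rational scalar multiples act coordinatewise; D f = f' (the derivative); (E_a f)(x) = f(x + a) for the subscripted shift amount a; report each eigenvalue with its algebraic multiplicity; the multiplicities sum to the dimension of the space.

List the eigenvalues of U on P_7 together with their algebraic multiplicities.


image of 1: 2
image of x: 2x + 5
image of x^2: 2x^2 + 10x + 10
image of x^3: 2x^3 + 15x^2 + 30x + 28
image of x^4: 2x^4 + 20x^3 + 60x^2 + 112x + 82
image of x^5: 2x^5 + 25x^4 + 100x^3 + 280x^2 + 410x + 244
image of x^6: 2x^6 + 30x^5 + 150x^4 + 560x^3 + 1230x^2 + 1464x + 730
image of x^7: 2x^7 + 35x^6 + 210x^5 + 980x^4 + 2870x^3 + 5124x^2 + 5110x + 2188
the matrix is upper triangular; its diagonal is (2, 2, 2, 2, 2, 2, 2, 2)
for a triangular matrix the eigenvalues are the diagonal entries, with algebraic multiplicity their repetition count

λ = 2 (multiplicity 8)


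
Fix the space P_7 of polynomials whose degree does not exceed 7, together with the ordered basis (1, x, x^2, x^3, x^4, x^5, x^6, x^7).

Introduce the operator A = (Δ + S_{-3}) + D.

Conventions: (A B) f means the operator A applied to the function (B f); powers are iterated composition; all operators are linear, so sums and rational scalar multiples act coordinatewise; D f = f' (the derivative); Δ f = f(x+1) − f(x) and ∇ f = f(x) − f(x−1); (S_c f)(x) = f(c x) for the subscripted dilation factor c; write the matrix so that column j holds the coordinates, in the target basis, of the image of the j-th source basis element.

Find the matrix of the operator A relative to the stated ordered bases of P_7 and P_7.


image of 1: 1
image of x: -3x + 2
image of x^2: 9x^2 + 4x + 1
image of x^3: -27x^3 + 6x^2 + 3x + 1
image of x^4: 81x^4 + 8x^3 + 6x^2 + 4x + 1
image of x^5: -243x^5 + 10x^4 + 10x^3 + 10x^2 + 5x + 1
image of x^6: 729x^6 + 12x^5 + 15x^4 + 20x^3 + 15x^2 + 6x + 1
image of x^7: -2187x^7 + 14x^6 + 21x^5 + 35x^4 + 35x^3 + 21x^2 + 7x + 1
each image's coordinates form column j of the matrix

the matrix is [[1, 2, 1, 1, 1, 1, 1, 1]; [0, -3, 4, 3, 4, 5, 6, 7]; [0, 0, 9, 6, 6, 10, 15, 21]; [0, 0, 0, -27, 8, 10, 20, 35]; [0, 0, 0, 0, 81, 10, 15, 35]; [0, 0, 0, 0, 0, -243, 12, 21]; [0, 0, 0, 0, 0, 0, 729, 14]; [0, 0, 0, 0, 0, 0, 0, -2187]] (rows listed top to bottom)


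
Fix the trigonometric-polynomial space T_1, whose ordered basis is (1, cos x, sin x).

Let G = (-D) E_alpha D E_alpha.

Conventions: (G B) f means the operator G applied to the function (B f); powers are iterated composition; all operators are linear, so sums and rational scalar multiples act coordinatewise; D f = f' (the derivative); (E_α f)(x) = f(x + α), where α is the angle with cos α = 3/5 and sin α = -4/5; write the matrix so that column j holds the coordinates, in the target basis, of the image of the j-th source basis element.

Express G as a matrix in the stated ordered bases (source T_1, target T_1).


image of 1: 0
image of cos x: -(7/25)cos x + (24/25)sin x
image of sin x: -(24/25)cos x - (7/25)sin x
each image's coordinates form column j of the matrix

the matrix is [[0, 0, 0]; [0, -7/25, -24/25]; [0, 24/25, -7/25]] (rows listed top to bottom)


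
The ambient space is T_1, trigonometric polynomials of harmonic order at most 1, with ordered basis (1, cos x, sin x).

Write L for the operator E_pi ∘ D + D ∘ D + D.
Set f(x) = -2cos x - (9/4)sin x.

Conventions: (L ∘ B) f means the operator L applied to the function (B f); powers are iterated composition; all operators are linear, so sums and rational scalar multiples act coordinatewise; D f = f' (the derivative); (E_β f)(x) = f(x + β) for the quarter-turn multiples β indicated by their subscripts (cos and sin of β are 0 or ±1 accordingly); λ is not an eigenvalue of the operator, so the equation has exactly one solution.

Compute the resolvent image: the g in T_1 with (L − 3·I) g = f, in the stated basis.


the image equals g(x) = (1/2)cos x + (9/16)sin x

write g with unknown coordinates in the stated basis and equate coefficients in (L − 3·I) g = f
solving from the highest basis element down gives g = (1/2)cos x + (9/16)sin x
check: L g = -(1/2)cos x - (9/16)sin x
so L g − 3·g = -2cos x - (9/4)sin x = f ✓


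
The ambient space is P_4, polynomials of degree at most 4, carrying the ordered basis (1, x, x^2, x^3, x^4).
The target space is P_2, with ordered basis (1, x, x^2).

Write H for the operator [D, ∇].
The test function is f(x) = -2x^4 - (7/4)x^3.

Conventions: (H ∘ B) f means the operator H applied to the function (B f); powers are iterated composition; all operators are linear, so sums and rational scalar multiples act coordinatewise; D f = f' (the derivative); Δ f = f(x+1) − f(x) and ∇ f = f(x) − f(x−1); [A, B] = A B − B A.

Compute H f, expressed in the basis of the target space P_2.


g(x) = 0

∇ f = -8x^3 + (27/4)x^2 - (11/4)x + 1/4
D ∇ f = -24x^2 + (27/2)x - 11/4
D f = -8x^3 - (21/4)x^2
∇ D f = -24x^2 + (27/2)x - 11/4
[D, ∇] f = 0


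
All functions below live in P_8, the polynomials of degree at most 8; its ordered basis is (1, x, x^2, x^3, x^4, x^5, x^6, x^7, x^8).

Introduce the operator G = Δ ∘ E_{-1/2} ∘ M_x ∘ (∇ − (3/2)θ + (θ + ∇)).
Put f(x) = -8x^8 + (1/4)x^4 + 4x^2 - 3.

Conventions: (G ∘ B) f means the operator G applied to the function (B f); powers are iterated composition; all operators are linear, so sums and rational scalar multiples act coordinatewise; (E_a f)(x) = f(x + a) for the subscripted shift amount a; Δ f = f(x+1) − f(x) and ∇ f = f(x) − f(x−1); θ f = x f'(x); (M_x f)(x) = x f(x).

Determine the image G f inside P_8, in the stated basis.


∇ f = -64x^7 + 224x^6 - 448x^5 + 560x^4 - 447x^3 + (445/2)x^2 - 55x + 15/4
θ f = -64x^8 + x^4 + 8x^2
(-(3/2)θ) f = 96x^8 - (3/2)x^4 - 12x^2
θ f = -64x^8 + x^4 + 8x^2
∇ f = -64x^7 + 224x^6 - 448x^5 + 560x^4 - 447x^3 + (445/2)x^2 - 55x + 15/4
(θ + ∇) f = -64x^8 - 64x^7 + 224x^6 - 448x^5 + 561x^4 - 447x^3 + (461/2)x^2 - 55x + 15/4
(∇ − (3/2)θ + (θ + ∇)) f = 32x^8 - 128x^7 + 448x^6 - 896x^5 + (2239/2)x^4 - 894x^3 + 441x^2 - 110x + 15/2
M_x (∇ − (3/2)θ + (θ + ∇)) f = 32x^9 - 128x^8 + 448x^7 - 896x^6 + (2239/2)x^5 - 894x^4 + 441x^3 - 110x^2 + (15/2)x
E_{-1/2} M_x (∇ − (3/2)θ + (θ + ∇)) f = 32x^9 - 272x^8 + 1248x^7 - 3696x^6 + (14615/2)x^5 - (38795/4)x^4 + (34055/4)x^3 - (37687/8)x^2 + (47079/32)x - 12499/64
Δ E_{-1/2} M_x (∇ − (3/2)θ + (θ + ∇)) f = 288x^8 - 1024x^7 + 3808x^6 - 7168x^5 + (19539/2)x^4 - 8504x^3 + (18911/4)x^2 - 1466x + 6235/32

the result is g(x) = 288x^8 - 1024x^7 + 3808x^6 - 7168x^5 + (19539/2)x^4 - 8504x^3 + (18911/4)x^2 - 1466x + 6235/32


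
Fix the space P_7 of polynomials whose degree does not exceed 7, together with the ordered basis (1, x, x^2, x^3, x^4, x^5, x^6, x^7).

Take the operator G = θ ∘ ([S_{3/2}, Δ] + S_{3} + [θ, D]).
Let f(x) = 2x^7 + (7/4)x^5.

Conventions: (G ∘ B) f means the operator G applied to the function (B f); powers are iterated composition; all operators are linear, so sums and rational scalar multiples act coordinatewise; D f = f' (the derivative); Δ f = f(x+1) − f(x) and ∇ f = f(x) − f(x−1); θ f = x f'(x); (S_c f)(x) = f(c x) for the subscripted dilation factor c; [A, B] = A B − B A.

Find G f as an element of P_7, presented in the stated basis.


the result is g(x) = 30618x^7 - (17997/32)x^6 + (8505/64)x^5 - (111685/32)x^4 - (99225/32)x^3 - (5733/4)x^2 - (34755/128)x

Δ f = 14x^6 + 42x^5 + (315/4)x^4 + (175/2)x^3 + (119/2)x^2 + (91/4)x + 15/4
S_{3/2} Δ f = (5103/32)x^6 + (5103/16)x^5 + (25515/64)x^4 + (4725/16)x^3 + (1071/8)x^2 + (273/8)x + 15/4
S_{3/2} f = (2187/64)x^7 + (1701/128)x^5
Δ S_{3/2} f = (15309/64)x^6 + (45927/64)x^5 + (161595/128)x^4 + (42525/32)x^3 + (1701/2)x^2 + (39123/128)x + 6075/128
[S_{3/2}, Δ] f = -(5103/64)x^6 - (25515/64)x^5 - (110565/128)x^4 - (33075/32)x^3 - (5733/8)x^2 - (34755/128)x - 5595/128
S_{3} f = 4374x^7 + (1701/4)x^5
D f = 14x^6 + (35/4)x^4
θ D f = 84x^6 + 35x^4
θ f = 14x^7 + (35/4)x^5
D θ f = 98x^6 + (175/4)x^4
[θ, D] f = -14x^6 - (35/4)x^4
([S_{3/2}, Δ] + S_{3} + [θ, D]) f = 4374x^7 - (5999/64)x^6 + (1701/64)x^5 - (111685/128)x^4 - (33075/32)x^3 - (5733/8)x^2 - (34755/128)x - 5595/128
θ ([S_{3/2}, Δ] + S_{3} + [θ, D]) f = 30618x^7 - (17997/32)x^6 + (8505/64)x^5 - (111685/32)x^4 - (99225/32)x^3 - (5733/4)x^2 - (34755/128)x


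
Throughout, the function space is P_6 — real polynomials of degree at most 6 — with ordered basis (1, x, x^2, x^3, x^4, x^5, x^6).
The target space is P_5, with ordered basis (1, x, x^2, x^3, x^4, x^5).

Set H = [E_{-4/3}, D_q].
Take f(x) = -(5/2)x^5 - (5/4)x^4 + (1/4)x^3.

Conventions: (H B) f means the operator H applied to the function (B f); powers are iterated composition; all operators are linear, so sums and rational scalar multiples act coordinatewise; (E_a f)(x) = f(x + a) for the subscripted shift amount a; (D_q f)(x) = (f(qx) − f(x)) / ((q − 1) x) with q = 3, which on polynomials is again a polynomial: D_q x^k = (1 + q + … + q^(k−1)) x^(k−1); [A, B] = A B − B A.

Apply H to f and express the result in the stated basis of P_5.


the result is g(x) = (2840/3)x^3 - (22820/9)x^2 + (21718/9)x - 65240/81

D_q f = -(605/2)x^4 - 50x^3 + (13/4)x^2
E_{-4/3} D_q f = -(605/2)x^4 + (4690/3)x^3 - (36281/12)x^2 + (70006/27)x - 67372/81
E_{-4/3} f = -(5/2)x^5 + (185/12)x^4 - (1351/36)x^3 + (1213/27)x^2 - (2132/81)x + 1456/243
D_q E_{-4/3} f = -(605/2)x^4 + (1850/3)x^3 - (17563/36)x^2 + (4852/27)x - 2132/81
[E_{-4/3}, D_q] f = (2840/3)x^3 - (22820/9)x^2 + (21718/9)x - 65240/81


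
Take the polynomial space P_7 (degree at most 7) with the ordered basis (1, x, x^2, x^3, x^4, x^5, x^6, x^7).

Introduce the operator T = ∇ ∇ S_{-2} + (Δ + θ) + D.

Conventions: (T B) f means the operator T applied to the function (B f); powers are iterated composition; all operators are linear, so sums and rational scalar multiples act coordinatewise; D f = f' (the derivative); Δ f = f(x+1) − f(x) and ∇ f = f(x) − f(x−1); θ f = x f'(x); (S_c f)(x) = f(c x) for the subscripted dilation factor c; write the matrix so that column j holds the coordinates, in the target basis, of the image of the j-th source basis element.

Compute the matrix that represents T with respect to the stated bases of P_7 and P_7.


image of 1: 0
image of x: x + 2
image of x^2: 2x^2 + 4x + 9
image of x^3: 3x^3 + 6x^2 - 45x + 49
image of x^4: 4x^4 + 8x^3 + 198x^2 - 380x + 225
image of x^5: 5x^5 + 10x^4 - 630x^3 + 1930x^2 - 2235x + 961
image of x^6: 6x^6 + 12x^5 + 1935x^4 - 7660x^3 + 13455x^2 - 11514x + 3969
image of x^7: 7x^7 + 14x^6 - 5355x^5 + 26915x^4 - 62685x^3 + 80661x^2 - 55545x + 16129
each image's coordinates form column j of the matrix

the matrix is [[0, 2, 9, 49, 225, 961, 3969, 16129]; [0, 1, 4, -45, -380, -2235, -11514, -55545]; [0, 0, 2, 6, 198, 1930, 13455, 80661]; [0, 0, 0, 3, 8, -630, -7660, -62685]; [0, 0, 0, 0, 4, 10, 1935, 26915]; [0, 0, 0, 0, 0, 5, 12, -5355]; [0, 0, 0, 0, 0, 0, 6, 14]; [0, 0, 0, 0, 0, 0, 0, 7]] (rows listed top to bottom)


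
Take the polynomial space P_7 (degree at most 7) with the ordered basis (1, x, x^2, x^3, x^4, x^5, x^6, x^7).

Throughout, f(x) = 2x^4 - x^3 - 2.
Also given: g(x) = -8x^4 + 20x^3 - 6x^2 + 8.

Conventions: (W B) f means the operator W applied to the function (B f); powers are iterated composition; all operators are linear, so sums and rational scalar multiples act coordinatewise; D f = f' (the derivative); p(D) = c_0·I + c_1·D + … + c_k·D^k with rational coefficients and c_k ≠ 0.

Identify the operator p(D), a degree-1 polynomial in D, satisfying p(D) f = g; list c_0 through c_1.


D^0 f = 2x^4 - x^3 - 2
D^1 f = 8x^3 - 3x^2
matching coefficients of g against c_0 f + c_1 Df + … from the top degree down determines the c_i
solution: c_0 = -4, c_1 = 2

c_0 = -4, c_1 = 2


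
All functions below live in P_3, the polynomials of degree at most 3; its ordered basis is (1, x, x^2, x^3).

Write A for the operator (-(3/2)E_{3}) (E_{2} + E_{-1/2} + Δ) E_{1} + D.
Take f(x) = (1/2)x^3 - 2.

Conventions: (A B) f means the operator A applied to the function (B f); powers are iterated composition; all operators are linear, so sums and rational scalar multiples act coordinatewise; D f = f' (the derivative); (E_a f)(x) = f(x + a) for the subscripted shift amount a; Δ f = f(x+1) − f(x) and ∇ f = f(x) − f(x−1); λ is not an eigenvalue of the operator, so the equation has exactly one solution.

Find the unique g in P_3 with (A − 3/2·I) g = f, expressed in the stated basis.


write g with unknown coordinates in the stated basis and equate coefficients in (A − 3/2·I) g = f
solving from the highest basis element down gives g = -(1/9)x^3 + (59/54)x^2 - (779/972)x - 103781/17496
check: A g = (1/3)x^3 + (59/36)x^2 - (779/648)x - 127109/11664
so A g − 3/2·g = (1/2)x^3 - 2 = f ✓

the image equals g(x) = -(1/9)x^3 + (59/54)x^2 - (779/972)x - 103781/17496


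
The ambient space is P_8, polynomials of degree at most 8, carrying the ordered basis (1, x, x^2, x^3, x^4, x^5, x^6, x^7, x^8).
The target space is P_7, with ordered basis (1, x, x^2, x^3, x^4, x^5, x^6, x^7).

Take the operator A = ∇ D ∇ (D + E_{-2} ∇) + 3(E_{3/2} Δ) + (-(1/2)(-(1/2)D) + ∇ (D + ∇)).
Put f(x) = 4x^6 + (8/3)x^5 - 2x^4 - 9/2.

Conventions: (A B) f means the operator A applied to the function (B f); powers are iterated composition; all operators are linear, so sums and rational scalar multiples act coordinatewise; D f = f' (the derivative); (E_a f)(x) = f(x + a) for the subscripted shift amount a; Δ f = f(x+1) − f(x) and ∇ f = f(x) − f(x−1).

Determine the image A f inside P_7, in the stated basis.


D f = 24x^5 + (40/3)x^4 - 8x^3
∇ f = 24x^5 - (140/3)x^4 + (136/3)x^3 - (64/3)x^2 + (8/3)x + 2/3
E_{-2} ∇ f = 24x^5 - (860/3)x^4 + (4136/3)x^3 - (10000/3)x^2 + (12136/3)x - 5902/3
(D + E_{-2} ∇) f = 48x^5 - (820/3)x^4 + (4112/3)x^3 - (10000/3)x^2 + (12136/3)x - 5902/3
∇ (D + E_{-2} ∇) f = 240x^4 - (4720/3)x^3 + 6232x^2 - 12112x + 27212/3
D ∇ (D + E_{-2} ∇) f = 960x^3 - 4720x^2 + 12464x - 12112
∇ (D ∇) (D + E_{-2} ∇) f = 2880x^2 - 12320x + 18144
Δ f = 24x^5 + (220/3)x^4 + (296/3)x^3 + (224/3)x^2 + (88/3)x + 14/3
E_{3/2} Δ f = 24x^5 + (760/3)x^4 + (3236/3)x^3 + (6956/3)x^2 + (15101/6)x + 6619/6
(3(E_{3/2} Δ)) f = 72x^5 + 760x^4 + 3236x^3 + 6956x^2 + (15101/2)x + 6619/2
D f = 24x^5 + (40/3)x^4 - 8x^3
(-(1/2)D) f = -12x^5 - (20/3)x^4 + 4x^3
(-(1/2)(-(1/2)D)) f = 6x^5 + (10/3)x^4 - 2x^3
D f = 24x^5 + (40/3)x^4 - 8x^3
∇ f = 24x^5 - (140/3)x^4 + (136/3)x^3 - (64/3)x^2 + (8/3)x + 2/3
(D + ∇) f = 48x^5 - (100/3)x^4 + (112/3)x^3 - (64/3)x^2 + (8/3)x + 2/3
∇ (D + ∇) f = 240x^4 - (1840/3)x^3 + 792x^2 - 528x + 428/3
(-(1/2)(-(1/2)D) + ∇ (D + ∇)) f = 6x^5 + (730/3)x^4 - (1846/3)x^3 + 792x^2 - 528x + 428/3
(∇ D ∇ (D + E_{-2} ∇) + 3(E_{3/2} Δ) + (-(1/2)(-(1/2)D) + ∇ (D + ∇))) f = 78x^5 + (3010/3)x^4 + (7862/3)x^3 + 10628x^2 - (10595/2)x + 129577/6

the result is g(x) = 78x^5 + (3010/3)x^4 + (7862/3)x^3 + 10628x^2 - (10595/2)x + 129577/6


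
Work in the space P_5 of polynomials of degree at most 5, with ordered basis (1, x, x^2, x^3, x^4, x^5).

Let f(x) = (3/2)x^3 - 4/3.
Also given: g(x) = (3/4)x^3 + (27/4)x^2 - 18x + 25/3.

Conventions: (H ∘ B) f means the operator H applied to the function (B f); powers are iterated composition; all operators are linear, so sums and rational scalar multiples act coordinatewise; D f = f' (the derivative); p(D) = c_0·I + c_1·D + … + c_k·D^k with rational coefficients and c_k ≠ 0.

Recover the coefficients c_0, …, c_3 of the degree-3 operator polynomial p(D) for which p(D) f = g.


D^0 f = (3/2)x^3 - 4/3
D^1 f = (9/2)x^2
D^2 f = 9x
D^3 f = 9
matching coefficients of g against c_0 f + c_1 Df + … from the top degree down determines the c_i
solution: c_0 = 1/2, c_1 = 3/2, c_2 = -2, c_3 = 1

p(D) = (1/2)·I + (3/2)·D − 2·D^2 + D^3, i.e. c_0 = 1/2, c_1 = 3/2, c_2 = -2, c_3 = 1


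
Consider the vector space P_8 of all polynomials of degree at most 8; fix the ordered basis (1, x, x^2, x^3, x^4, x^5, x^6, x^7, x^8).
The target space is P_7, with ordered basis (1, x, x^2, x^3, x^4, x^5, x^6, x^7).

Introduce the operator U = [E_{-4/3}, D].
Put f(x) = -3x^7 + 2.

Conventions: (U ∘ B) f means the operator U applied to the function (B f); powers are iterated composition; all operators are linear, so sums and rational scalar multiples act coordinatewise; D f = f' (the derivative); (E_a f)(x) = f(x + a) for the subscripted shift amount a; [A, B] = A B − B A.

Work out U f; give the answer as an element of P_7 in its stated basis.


g(x) = 0

D f = -21x^6
E_{-4/3} D f = -21x^6 + 168x^5 - 560x^4 + (8960/9)x^3 - (8960/9)x^2 + (14336/27)x - 28672/243
E_{-4/3} f = -3x^7 + 28x^6 - 112x^5 + (2240/9)x^4 - (8960/27)x^3 + (7168/27)x^2 - (28672/243)x + 17842/729
D E_{-4/3} f = -21x^6 + 168x^5 - 560x^4 + (8960/9)x^3 - (8960/9)x^2 + (14336/27)x - 28672/243
[E_{-4/3}, D] f = 0


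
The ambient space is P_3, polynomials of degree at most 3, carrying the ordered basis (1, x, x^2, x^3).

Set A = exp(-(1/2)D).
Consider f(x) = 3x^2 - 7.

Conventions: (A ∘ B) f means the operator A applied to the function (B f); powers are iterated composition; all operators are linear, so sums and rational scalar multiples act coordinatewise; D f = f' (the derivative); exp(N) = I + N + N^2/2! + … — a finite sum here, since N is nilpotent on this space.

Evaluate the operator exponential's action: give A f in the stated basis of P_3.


the image equals g(x) = 3x^2 - 3x - 25/4

order-1 term: -3x
order-2 term: 3/4
the series for exp(-(1/2)D) f terminates at order 2
exp(-(1/2)D) f = 3x^2 - 3x - 25/4


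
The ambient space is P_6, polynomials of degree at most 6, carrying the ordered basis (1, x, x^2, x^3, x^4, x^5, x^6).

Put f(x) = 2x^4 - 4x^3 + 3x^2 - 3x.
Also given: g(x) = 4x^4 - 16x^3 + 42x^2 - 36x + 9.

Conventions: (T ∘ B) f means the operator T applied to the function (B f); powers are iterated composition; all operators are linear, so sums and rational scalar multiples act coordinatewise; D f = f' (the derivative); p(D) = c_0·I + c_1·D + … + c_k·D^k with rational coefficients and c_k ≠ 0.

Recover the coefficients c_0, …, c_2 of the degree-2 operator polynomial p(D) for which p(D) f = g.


p(D) = 2·I − D + D^2, i.e. c_0 = 2, c_1 = -1, c_2 = 1

D^0 f = 2x^4 - 4x^3 + 3x^2 - 3x
D^1 f = 8x^3 - 12x^2 + 6x - 3
D^2 f = 24x^2 - 24x + 6
matching coefficients of g against c_0 f + c_1 Df + … from the top degree down determines the c_i
solution: c_0 = 2, c_1 = -1, c_2 = 1


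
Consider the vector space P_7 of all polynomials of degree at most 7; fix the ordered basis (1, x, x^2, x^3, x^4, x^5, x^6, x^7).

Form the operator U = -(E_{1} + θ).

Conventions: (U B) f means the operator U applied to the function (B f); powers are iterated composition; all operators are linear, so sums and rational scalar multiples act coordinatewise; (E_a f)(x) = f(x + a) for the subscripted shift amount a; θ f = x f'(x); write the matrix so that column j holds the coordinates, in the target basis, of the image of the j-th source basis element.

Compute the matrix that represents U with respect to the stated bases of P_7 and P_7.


image of 1: -1
image of x: -2x - 1
image of x^2: -3x^2 - 2x - 1
image of x^3: -4x^3 - 3x^2 - 3x - 1
image of x^4: -5x^4 - 4x^3 - 6x^2 - 4x - 1
image of x^5: -6x^5 - 5x^4 - 10x^3 - 10x^2 - 5x - 1
image of x^6: -7x^6 - 6x^5 - 15x^4 - 20x^3 - 15x^2 - 6x - 1
image of x^7: -8x^7 - 7x^6 - 21x^5 - 35x^4 - 35x^3 - 21x^2 - 7x - 1
each image's coordinates form column j of the matrix

the matrix is [[-1, -1, -1, -1, -1, -1, -1, -1]; [0, -2, -2, -3, -4, -5, -6, -7]; [0, 0, -3, -3, -6, -10, -15, -21]; [0, 0, 0, -4, -4, -10, -20, -35]; [0, 0, 0, 0, -5, -5, -15, -35]; [0, 0, 0, 0, 0, -6, -6, -21]; [0, 0, 0, 0, 0, 0, -7, -7]; [0, 0, 0, 0, 0, 0, 0, -8]] (rows listed top to bottom)


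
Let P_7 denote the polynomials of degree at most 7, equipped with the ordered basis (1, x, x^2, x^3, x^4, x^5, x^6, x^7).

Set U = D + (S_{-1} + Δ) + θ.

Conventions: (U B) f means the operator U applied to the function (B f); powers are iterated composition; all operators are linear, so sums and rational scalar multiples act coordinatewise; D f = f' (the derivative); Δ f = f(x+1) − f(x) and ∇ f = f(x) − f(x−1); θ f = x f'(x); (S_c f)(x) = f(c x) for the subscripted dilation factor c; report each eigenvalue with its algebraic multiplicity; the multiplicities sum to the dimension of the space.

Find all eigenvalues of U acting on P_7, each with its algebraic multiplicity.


image of 1: 1
image of x: 2
image of x^2: 3x^2 + 4x + 1
image of x^3: 2x^3 + 6x^2 + 3x + 1
image of x^4: 5x^4 + 8x^3 + 6x^2 + 4x + 1
image of x^5: 4x^5 + 10x^4 + 10x^3 + 10x^2 + 5x + 1
image of x^6: 7x^6 + 12x^5 + 15x^4 + 20x^3 + 15x^2 + 6x + 1
image of x^7: 6x^7 + 14x^6 + 21x^5 + 35x^4 + 35x^3 + 21x^2 + 7x + 1
the matrix is upper triangular; its diagonal is (1, 0, 3, 2, 5, 4, 7, 6)
for a triangular matrix the eigenvalues are the diagonal entries, with algebraic multiplicity their repetition count

λ = 0 (multiplicity 1), λ = 1 (multiplicity 1), λ = 2 (multiplicity 1), λ = 3 (multiplicity 1), λ = 4 (multiplicity 1), λ = 5 (multiplicity 1), λ = 6 (multiplicity 1), λ = 7 (multiplicity 1)


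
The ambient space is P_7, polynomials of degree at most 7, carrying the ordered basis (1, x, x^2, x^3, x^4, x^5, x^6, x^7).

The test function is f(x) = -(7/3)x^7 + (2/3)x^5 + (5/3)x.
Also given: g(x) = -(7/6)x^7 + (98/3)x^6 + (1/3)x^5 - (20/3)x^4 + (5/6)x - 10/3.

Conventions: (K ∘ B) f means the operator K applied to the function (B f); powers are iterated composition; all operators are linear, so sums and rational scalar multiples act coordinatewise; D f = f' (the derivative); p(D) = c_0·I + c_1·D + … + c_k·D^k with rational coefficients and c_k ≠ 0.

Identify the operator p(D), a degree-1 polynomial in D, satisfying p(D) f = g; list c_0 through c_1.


D^0 f = -(7/3)x^7 + (2/3)x^5 + (5/3)x
D^1 f = -(49/3)x^6 + (10/3)x^4 + 5/3
matching coefficients of g against c_0 f + c_1 Df + … from the top degree down determines the c_i
solution: c_0 = 1/2, c_1 = -2

c_0 = 1/2, c_1 = -2


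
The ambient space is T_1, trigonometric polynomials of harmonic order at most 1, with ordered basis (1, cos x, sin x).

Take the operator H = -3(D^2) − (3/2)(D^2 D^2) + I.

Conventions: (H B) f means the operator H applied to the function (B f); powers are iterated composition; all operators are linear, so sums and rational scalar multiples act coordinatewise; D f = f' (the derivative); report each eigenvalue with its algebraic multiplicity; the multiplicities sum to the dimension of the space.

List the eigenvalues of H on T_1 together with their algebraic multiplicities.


image of 1: 1
image of cos x: (5/2)cos x
image of sin x: (5/2)sin x
the matrix is diagonal; its diagonal is (1, 5/2, 5/2)
for a triangular matrix the eigenvalues are the diagonal entries, with algebraic multiplicity their repetition count

λ = 1 (multiplicity 1), λ = 5/2 (multiplicity 2)


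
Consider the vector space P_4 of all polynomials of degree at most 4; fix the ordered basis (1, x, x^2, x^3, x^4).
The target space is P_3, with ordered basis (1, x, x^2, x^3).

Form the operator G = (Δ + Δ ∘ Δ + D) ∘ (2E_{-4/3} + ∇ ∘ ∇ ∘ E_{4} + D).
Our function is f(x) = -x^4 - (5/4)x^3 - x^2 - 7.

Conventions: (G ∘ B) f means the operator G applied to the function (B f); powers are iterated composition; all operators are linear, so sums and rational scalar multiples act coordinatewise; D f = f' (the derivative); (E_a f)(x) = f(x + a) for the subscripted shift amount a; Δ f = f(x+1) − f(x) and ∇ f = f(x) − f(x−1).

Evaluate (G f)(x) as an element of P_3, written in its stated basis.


the image equals g(x) = -16x^3 - 11x^2 - (809/6)x - 24749/108

E_{-4/3} f = -x^4 + (49/12)x^3 - (20/3)x^2 + (148/27)x - 727/81
(2E_{-4/3}) f = -2x^4 + (49/6)x^3 - (40/3)x^2 + (296/27)x - 1454/81
E_{4} f = -x^4 - (69/4)x^3 - 112x^2 - 324x - 359
∇ E_{4} f = -4x^3 - (183/4)x^2 - (705/4)x - 913/4
∇ ∇ E_{4} f = -12x^2 - (159/2)x - 269/2
D f = -4x^3 - (15/4)x^2 - 2x
(2E_{-4/3} + ∇ ∘ ∇ ∘ E_{4} + D) f = -2x^4 + (25/6)x^3 - (349/12)x^2 - (3809/54)x - 24697/162
Δ (2E_{-4/3} + ∇ ∘ ∇ ∘ E_{4} + D) f = -8x^3 + (1/2)x^2 - (161/3)x - 10525/108
Δ (2E_{-4/3} + ∇ ∘ ∇ ∘ E_{4} + D) f = -8x^3 + (1/2)x^2 - (161/3)x - 10525/108
Δ Δ (2E_{-4/3} + ∇ ∘ ∇ ∘ E_{4} + D) f = -24x^2 - 23x - 367/6
D (2E_{-4/3} + ∇ ∘ ∇ ∘ E_{4} + D) f = -8x^3 + (25/2)x^2 - (349/6)x - 3809/54
(Δ + Δ ∘ Δ + D) (2E_{-4/3} + ∇ ∘ ∇ ∘ E_{4} + D) f = -16x^3 - 11x^2 - (809/6)x - 24749/108
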